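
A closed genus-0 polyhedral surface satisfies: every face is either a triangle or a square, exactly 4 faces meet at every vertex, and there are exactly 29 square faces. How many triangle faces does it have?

Let x be the number of triangles; then F = 29 + x.
Edge–face incidences: 2E = 4·29 + 3·x = 116 + 3x.
Every vertex has degree 4, so 4V = 2E.
Euler: V − E + F = 2 ⇒ (2E)/4 − E + (29 + x) = 2.
Multiply by 8: 2·(2E) − 4·(2E) + 8·(29 + x) = 16, i.e. 232 + 8x − 2·(116 + 3x) = 16.
Collecting terms: 2x = 16, so x = 8.
Then 2E = 116 + 3·8 = 140, so E = 70, V = 2E/4 = 35, F = 29 + 8 = 37.

8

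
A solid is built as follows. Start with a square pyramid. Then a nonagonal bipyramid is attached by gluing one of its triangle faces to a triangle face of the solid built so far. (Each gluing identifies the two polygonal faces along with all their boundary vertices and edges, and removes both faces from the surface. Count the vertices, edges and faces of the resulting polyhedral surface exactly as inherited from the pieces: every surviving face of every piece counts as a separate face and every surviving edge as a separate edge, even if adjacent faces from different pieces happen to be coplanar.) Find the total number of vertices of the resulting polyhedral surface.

A square pyramid: V=5, E=8, F=5.
Attach a nonagonal bipyramid (V=11, E=27, F=18) along a 3-gon: merge 3 vertices and 3 edges, delete both glued faces → V=13, E=32, F=21.
Check: V − E + F = 13 − 32 + 21 = 2.

13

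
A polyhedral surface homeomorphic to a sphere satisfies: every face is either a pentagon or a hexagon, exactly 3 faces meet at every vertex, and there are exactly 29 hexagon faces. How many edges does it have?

117

Let x be the number of pentagons; then F = 29 + x.
Edge–face incidences: 2E = 6·29 + 5·x = 174 + 5x.
Every vertex has degree 3, so 3V = 2E.
Euler: V − E + F = 2 ⇒ (2E)/3 − E + (29 + x) = 2.
Multiply by 6: 2·(2E) − 3·(2E) + 6·(29 + x) = 12, i.e. 174 + 6x − (174 + 5x) = 12.
Collecting terms: x = 12.
Then 2E = 174 + 5·12 = 234, so E = 117, V = 2E/3 = 78, F = 29 + 12 = 41.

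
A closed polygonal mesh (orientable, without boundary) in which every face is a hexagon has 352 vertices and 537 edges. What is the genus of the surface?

4

Every face is a hexagon and each edge borders two faces, so 6F = 2·537, giving F = 179.
χ = V − E + F = 352 − 537 + 179 = -6.
For a closed orientable surface χ = 2 − 2g, so g = (2 − (-6))/2 = 4.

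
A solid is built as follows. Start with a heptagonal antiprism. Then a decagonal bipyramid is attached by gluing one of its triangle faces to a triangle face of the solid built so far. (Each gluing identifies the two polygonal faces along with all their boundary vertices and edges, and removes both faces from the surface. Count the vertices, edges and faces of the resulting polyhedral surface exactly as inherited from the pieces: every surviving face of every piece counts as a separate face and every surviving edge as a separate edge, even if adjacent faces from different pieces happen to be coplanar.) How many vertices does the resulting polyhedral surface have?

23

A heptagonal antiprism: V=14, E=28, F=16.
Attach a decagonal bipyramid (V=12, E=30, F=20) along a 3-gon: merge 3 vertices and 3 edges, delete both glued faces → V=23, E=55, F=34.
Check: V − E + F = 23 − 55 + 34 = 2.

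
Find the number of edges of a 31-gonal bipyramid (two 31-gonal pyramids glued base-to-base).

93

A bipyramid over an n-gon has 2n triangular faces and n + 2 vertices: V = 31 + 2 = 33, E = 3·31 = 93, F = 2·31 = 62.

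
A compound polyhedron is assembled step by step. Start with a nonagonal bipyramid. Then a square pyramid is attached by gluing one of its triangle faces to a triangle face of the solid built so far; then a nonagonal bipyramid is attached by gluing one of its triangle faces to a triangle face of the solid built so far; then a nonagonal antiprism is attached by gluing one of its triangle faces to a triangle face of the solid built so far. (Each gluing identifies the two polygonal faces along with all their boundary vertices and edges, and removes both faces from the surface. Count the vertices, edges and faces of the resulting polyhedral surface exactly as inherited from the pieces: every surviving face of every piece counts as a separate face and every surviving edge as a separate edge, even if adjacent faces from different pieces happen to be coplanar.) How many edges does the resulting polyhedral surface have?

A nonagonal bipyramid: V=11, E=27, F=18.
Attach a square pyramid (V=5, E=8, F=5) along a 3-gon: merge 3 vertices and 3 edges, delete both glued faces → V=13, E=32, F=21.
Attach a nonagonal bipyramid (V=11, E=27, F=18) along a 3-gon: merge 3 vertices and 3 edges, delete both glued faces → V=21, E=56, F=37.
Attach a nonagonal antiprism (V=18, E=36, F=20) along a 3-gon: merge 3 vertices and 3 edges, delete both glued faces → V=36, E=89, F=55.
Check: V − E + F = 36 − 89 + 55 = 2.

89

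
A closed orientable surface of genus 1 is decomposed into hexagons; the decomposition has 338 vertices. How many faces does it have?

169

χ = 2 − 2·1 = 0, and every face is a hexagon so 6F = 2E.
V − E + F = 0 with E = 6F/2 gives 338 − (6/2 − 1)·F = 0, so F = 169 and E = 507.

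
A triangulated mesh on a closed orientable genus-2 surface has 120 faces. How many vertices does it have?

58

χ = 2 − 2·2 = -2, and every face is a triangle so 3F = 2E.
E = 3·120/2 = 180. Then V = -2 + E − F = -2 + 180 − 120 = 58.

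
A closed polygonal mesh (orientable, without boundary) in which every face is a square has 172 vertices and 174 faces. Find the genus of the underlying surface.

2

Every face is a square, so 2E = 4·174 = 696, giving E = 348.
χ = V − E + F = 172 − 348 + 174 = -2.
For a closed orientable surface χ = 2 − 2g, so g = (2 − (-2))/2 = 2.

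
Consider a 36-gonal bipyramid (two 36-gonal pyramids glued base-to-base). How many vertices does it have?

38

A bipyramid over an n-gon has 2n triangular faces and n + 2 vertices: V = 36 + 2 = 38, E = 3·36 = 108, F = 2·36 = 72.
Check: V − E + F = 38 − 108 + 72 = 2.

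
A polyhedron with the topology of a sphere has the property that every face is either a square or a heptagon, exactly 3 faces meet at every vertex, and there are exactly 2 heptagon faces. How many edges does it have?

Let x be the number of squares; then F = 2 + x.
Edge–face incidences: 2E = 7·2 + 4·x = 14 + 4x.
Every vertex has degree 3, so 3V = 2E.
Euler: V − E + F = 2 ⇒ (2E)/3 − E + (2 + x) = 2.
Multiply by 6: 2·(2E) − 3·(2E) + 6·(2 + x) = 12, i.e. 12 + 6x − (14 + 4x) = 12.
Collecting terms: 2x − 2 = 12, so 2x = 14, so x = 7.
Then 2E = 14 + 4·7 = 42, so E = 21, V = 2E/3 = 14, F = 2 + 7 = 9.

21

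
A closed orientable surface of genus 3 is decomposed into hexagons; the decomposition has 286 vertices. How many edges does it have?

435

χ = 2 − 2·3 = -4, and every face is a hexagon so 6F = 2E.
V − E + F = -4 with E = 6F/2 gives 286 − (6/2 − 1)·F = -4, so F = 145 and E = 435.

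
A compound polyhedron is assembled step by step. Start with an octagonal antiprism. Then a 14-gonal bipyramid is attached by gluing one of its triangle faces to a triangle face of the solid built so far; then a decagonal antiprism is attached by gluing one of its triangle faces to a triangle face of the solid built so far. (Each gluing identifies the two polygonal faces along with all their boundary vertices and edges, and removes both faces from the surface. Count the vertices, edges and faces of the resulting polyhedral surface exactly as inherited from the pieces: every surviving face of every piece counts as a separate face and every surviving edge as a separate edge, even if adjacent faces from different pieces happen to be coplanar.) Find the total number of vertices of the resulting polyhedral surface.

An octagonal antiprism: V=16, E=32, F=18.
Attach a 14-gonal bipyramid (V=16, E=42, F=28) along a 3-gon: merge 3 vertices and 3 edges, delete both glued faces → V=29, E=71, F=44.
Attach a decagonal antiprism (V=20, E=40, F=22) along a 3-gon: merge 3 vertices and 3 edges, delete both glued faces → V=46, E=108, F=64.
Check: V − E + F = 46 − 108 + 64 = 2.

46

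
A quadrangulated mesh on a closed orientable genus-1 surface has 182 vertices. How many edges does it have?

364

χ = 2 − 2·1 = 0, and every face is a square so 4F = 2E.
V − E + F = 0 with E = 4F/2 gives 182 − (4/2 − 1)·F = 0, so F = 182 and E = 364.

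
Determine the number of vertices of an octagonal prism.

16

A prism on an n-gon has two n-gon bases and n rectangular sides: V = 2·8 = 16, E = 3·8 = 24, F = 8 + 2 = 10.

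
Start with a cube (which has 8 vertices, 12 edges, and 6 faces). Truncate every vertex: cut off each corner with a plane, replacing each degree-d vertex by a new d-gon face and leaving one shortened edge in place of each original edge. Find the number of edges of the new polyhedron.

Truncation replaces each original edge-end by a new vertex, so V′ = 2E = 24.
Each original edge survives, and each old vertex of degree d contributes d new edges; summing degrees gives Σd = 2E, so E′ = E + 2E = 3E = 36.
Each original face survives and each original vertex becomes one new face: F′ = F + V = 14.

36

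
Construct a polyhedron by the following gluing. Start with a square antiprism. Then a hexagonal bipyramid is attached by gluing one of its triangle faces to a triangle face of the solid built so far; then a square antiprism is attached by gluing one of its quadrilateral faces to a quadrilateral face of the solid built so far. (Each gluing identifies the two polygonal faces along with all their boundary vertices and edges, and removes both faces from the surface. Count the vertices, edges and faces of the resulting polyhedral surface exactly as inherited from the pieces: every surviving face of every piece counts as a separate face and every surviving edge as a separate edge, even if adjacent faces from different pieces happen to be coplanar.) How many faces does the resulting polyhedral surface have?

28

A square antiprism: V=8, E=16, F=10.
Attach a hexagonal bipyramid (V=8, E=18, F=12) along a 3-gon: merge 3 vertices and 3 edges, delete both glued faces → V=13, E=31, F=20.
Attach a square antiprism (V=8, E=16, F=10) along a 4-gon: merge 4 vertices and 4 edges, delete both glued faces → V=17, E=43, F=28.
Check: V − E + F = 17 − 43 + 28 = 2.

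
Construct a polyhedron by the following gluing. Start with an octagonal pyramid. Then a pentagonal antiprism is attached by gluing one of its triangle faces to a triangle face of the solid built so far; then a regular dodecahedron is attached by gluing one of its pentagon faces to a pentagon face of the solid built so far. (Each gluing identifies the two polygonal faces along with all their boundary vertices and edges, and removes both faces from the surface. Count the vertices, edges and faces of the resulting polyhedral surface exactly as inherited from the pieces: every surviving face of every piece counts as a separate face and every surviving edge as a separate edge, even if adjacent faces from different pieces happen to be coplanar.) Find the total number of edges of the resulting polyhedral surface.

An octagonal pyramid: V=9, E=16, F=9.
Attach a pentagonal antiprism (V=10, E=20, F=12) along a 3-gon: merge 3 vertices and 3 edges, delete both glued faces → V=16, E=33, F=19.
Attach a regular dodecahedron (V=20, E=30, F=12) along a 5-gon: merge 5 vertices and 5 edges, delete both glued faces → V=31, E=58, F=29.
Check: V − E + F = 31 − 58 + 29 = 2.

58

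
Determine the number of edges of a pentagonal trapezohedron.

20

The n-trapezohedron (dual of the n-antiprism) has V = 2·5 + 2 = 12, E = 4·5 = 20, F = 2·5 = 10.
Check: V − E + F = 12 − 20 + 10 = 2.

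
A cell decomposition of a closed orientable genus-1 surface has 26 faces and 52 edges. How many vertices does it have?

For a closed orientable surface of genus 1, χ = 2 − 2·1 = 0.
V = 0 + E − F = 0 + 52 − 26 = 26.

26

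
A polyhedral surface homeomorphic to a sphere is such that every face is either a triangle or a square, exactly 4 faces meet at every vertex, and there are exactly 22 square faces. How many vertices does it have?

Let x be the number of triangles; then F = 22 + x.
Edge–face incidences: 2E = 4·22 + 3·x = 88 + 3x.
Every vertex has degree 4, so 4V = 2E.
Euler: V − E + F = 2 ⇒ (2E)/4 − E + (22 + x) = 2.
Multiply by 8: 2·(2E) − 4·(2E) + 8·(22 + x) = 16, i.e. 176 + 8x − 2·(88 + 3x) = 16.
Collecting terms: 2x = 16, so x = 8.
Then 2E = 88 + 3·8 = 112, so E = 56, V = 2E/4 = 28, F = 22 + 8 = 30.

28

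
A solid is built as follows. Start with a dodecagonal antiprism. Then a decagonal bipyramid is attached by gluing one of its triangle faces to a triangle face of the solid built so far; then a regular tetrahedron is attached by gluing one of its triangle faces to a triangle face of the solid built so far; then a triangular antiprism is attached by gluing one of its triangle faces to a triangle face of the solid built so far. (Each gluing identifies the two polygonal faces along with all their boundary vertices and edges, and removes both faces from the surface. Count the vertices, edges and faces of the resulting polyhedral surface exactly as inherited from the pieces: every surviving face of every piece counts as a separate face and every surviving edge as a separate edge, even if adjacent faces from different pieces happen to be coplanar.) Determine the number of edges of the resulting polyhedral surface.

87

A dodecagonal antiprism: V=24, E=48, F=26.
Attach a decagonal bipyramid (V=12, E=30, F=20) along a 3-gon: merge 3 vertices and 3 edges, delete both glued faces → V=33, E=75, F=44.
Attach a regular tetrahedron (V=4, E=6, F=4) along a 3-gon: merge 3 vertices and 3 edges, delete both glued faces → V=34, E=78, F=46.
Attach a triangular antiprism (V=6, E=12, F=8) along a 3-gon: merge 3 vertices and 3 edges, delete both glued faces → V=37, E=87, F=52.
Check: V − E + F = 37 − 87 + 52 = 2.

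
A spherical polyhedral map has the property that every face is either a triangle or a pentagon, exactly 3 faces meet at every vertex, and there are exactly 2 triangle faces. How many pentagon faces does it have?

Let x be the number of pentagons; then F = 2 + x.
Edge–face incidences: 2E = 3·2 + 5·x = 6 + 5x.
Every vertex has degree 3, so 3V = 2E.
Euler: V − E + F = 2 ⇒ (2E)/3 − E + (2 + x) = 2.
Multiply by 6: 2·(2E) − 3·(2E) + 6·(2 + x) = 12, i.e. 12 + 6x − (6 + 5x) = 12.
Collecting terms: x + 6 = 12, so x = 6.
Then 2E = 6 + 5·6 = 36, so E = 18, V = 2E/3 = 12, F = 2 + 6 = 8.

6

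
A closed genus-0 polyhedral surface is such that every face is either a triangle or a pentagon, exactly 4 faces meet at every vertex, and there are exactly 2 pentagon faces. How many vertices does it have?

Let x be the number of triangles; then F = 2 + x.
Edge–face incidences: 2E = 5·2 + 3·x = 10 + 3x.
Every vertex has degree 4, so 4V = 2E.
Euler: V − E + F = 2 ⇒ (2E)/4 − E + (2 + x) = 2.
Multiply by 8: 2·(2E) − 4·(2E) + 8·(2 + x) = 16, i.e. 16 + 8x − 2·(10 + 3x) = 16.
Collecting terms: 2x − 4 = 16, so 2x = 20, so x = 10.
Then 2E = 10 + 3·10 = 40, so E = 20, V = 2E/4 = 10, F = 2 + 10 = 12.

10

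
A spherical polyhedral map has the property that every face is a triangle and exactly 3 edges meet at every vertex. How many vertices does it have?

4

Each face has 3 edges and each edge borders two faces, so 2E = 3F.
Each vertex has degree 3, so 3V = 2E and hence V = 3F/3.
Euler: V − E + F = 2 ⇒ (3F/3) − (3F/2) + F = 2.
Multiply by 6: (6 − 9 + 6)F = 12, i.e. 3F = 12.
So F = 4, E = 3·4/2 = 6, V = 3·4/3 = 4.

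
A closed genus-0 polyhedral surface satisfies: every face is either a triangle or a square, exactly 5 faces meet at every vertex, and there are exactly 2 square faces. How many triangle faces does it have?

Let x be the number of triangles; then F = 2 + x.
Edge–face incidences: 2E = 4·2 + 3·x = 8 + 3x.
Every vertex has degree 5, so 5V = 2E.
Euler: V − E + F = 2 ⇒ (2E)/5 − E + (2 + x) = 2.
Multiply by 10: 2·(2E) − 5·(2E) + 10·(2 + x) = 20, i.e. 20 + 10x − 3·(8 + 3x) = 20.
Collecting terms: x − 4 = 20, so x = 24.
Then 2E = 8 + 3·24 = 80, so E = 40, V = 2E/5 = 16, F = 2 + 24 = 26.

24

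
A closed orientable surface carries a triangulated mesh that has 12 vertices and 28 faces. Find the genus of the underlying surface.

2

Every face is a triangle, so 2E = 3·28 = 84, giving E = 42.
χ = V − E + F = 12 − 42 + 28 = -2.
For a closed orientable surface χ = 2 − 2g, so g = (2 − (-2))/2 = 2.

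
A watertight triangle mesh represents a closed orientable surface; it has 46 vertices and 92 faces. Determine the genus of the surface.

1

Every face is a triangle, so 2E = 3·92 = 276, giving E = 138.
χ = V − E + F = 46 − 138 + 92 = 0.
For a closed orientable surface χ = 2 − 2g, so g = (2 − (0))/2 = 1.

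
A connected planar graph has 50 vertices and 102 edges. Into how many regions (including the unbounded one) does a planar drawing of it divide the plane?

Euler's formula for a connected plane graph: V − E + F = 2, so F = 2 − 50 + 102 = 54.

54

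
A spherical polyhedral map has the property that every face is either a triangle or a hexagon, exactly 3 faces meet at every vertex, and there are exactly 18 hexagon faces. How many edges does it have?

60

Let x be the number of triangles; then F = 18 + x.
Edge–face incidences: 2E = 6·18 + 3·x = 108 + 3x.
Every vertex has degree 3, so 3V = 2E.
Euler: V − E + F = 2 ⇒ (2E)/3 − E + (18 + x) = 2.
Multiply by 6: 2·(2E) − 3·(2E) + 6·(18 + x) = 12, i.e. 108 + 6x − (108 + 3x) = 12.
Collecting terms: 3x = 12, so x = 4.
Then 2E = 108 + 3·4 = 120, so E = 60, V = 2E/3 = 40, F = 18 + 4 = 22.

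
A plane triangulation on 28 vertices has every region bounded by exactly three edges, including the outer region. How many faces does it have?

52

In a plane triangulation 3F = 2E and V − E + F = 2, so F = 2V − 4 = 2·28 − 4 = 52.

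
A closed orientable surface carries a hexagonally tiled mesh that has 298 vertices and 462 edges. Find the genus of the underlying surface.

Every face is a hexagon and each edge borders two faces, so 6F = 2·462, giving F = 154.
χ = V − E + F = 298 − 462 + 154 = -10.
For a closed orientable surface χ = 2 − 2g, so g = (2 − (-10))/2 = 6.

6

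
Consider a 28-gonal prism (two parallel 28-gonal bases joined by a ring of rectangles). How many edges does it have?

84

A prism on an n-gon has two n-gon bases and n rectangular sides: V = 2·28 = 56, E = 3·28 = 84, F = 28 + 2 = 30.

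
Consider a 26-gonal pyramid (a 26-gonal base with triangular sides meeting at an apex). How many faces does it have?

A pyramid on an n-gon base has one n-gon and n triangles: V = 26 + 1 = 27, E = 2·26 = 52, F = 26 + 1 = 27.

27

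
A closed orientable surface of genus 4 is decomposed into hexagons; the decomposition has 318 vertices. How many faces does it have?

χ = 2 − 2·4 = -6, and every face is a hexagon so 6F = 2E.
V − E + F = -6 with E = 6F/2 gives 318 − (6/2 − 1)·F = -6, so F = 162 and E = 486.

162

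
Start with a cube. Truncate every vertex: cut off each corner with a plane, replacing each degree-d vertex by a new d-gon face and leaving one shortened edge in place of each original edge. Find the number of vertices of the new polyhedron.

The base solid has V = 8, E = 12, F = 6.
Truncation replaces each original edge-end by a new vertex, so V′ = 2E = 24.
Each original edge survives, and each old vertex of degree d contributes d new edges; summing degrees gives Σd = 2E, so E′ = E + 2E = 3E = 36.
Each original face survives and each original vertex becomes one new face: F′ = F + V = 14.

24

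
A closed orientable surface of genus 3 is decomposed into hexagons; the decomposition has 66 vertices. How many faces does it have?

χ = 2 − 2·3 = -4, and every face is a hexagon so 6F = 2E.
V − E + F = -4 with E = 6F/2 gives 66 − (6/2 − 1)·F = -4, so F = 35 and E = 105.

35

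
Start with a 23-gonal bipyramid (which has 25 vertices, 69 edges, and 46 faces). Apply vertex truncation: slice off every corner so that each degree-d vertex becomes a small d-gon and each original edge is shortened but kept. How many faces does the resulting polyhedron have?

71

Truncation replaces each original edge-end by a new vertex, so V′ = 2E = 138.
Each original edge survives, and each old vertex of degree d contributes d new edges; summing degrees gives Σd = 2E, so E′ = E + 2E = 3E = 207.
Each original face survives and each original vertex becomes one new face: F′ = F + V = 71.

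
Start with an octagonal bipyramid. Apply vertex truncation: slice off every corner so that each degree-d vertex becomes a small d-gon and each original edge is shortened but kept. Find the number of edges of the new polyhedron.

72

The base solid has V = 10, E = 24, F = 16.
Truncation replaces each original edge-end by a new vertex, so V′ = 2E = 48.
Each original edge survives, and each old vertex of degree d contributes d new edges; summing degrees gives Σd = 2E, so E′ = E + 2E = 3E = 72.
Each original face survives and each original vertex becomes one new face: F′ = F + V = 26.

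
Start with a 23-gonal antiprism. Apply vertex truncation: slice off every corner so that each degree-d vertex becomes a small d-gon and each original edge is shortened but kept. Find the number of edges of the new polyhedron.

276

The base solid has V = 46, E = 92, F = 48.
Truncation replaces each original edge-end by a new vertex, so V′ = 2E = 184.
Each original edge survives, and each old vertex of degree d contributes d new edges; summing degrees gives Σd = 2E, so E′ = E + 2E = 3E = 276.
Each original face survives and each original vertex becomes one new face: F′ = F + V = 94.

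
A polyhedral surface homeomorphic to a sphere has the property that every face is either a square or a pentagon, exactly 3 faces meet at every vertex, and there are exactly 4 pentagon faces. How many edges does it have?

18

Let x be the number of squares; then F = 4 + x.
Edge–face incidences: 2E = 5·4 + 4·x = 20 + 4x.
Every vertex has degree 3, so 3V = 2E.
Euler: V − E + F = 2 ⇒ (2E)/3 − E + (4 + x) = 2.
Multiply by 6: 2·(2E) − 3·(2E) + 6·(4 + x) = 12, i.e. 24 + 6x − (20 + 4x) = 12.
Collecting terms: 2x + 4 = 12, so 2x = 8, so x = 4.
Then 2E = 20 + 4·4 = 36, so E = 18, V = 2E/3 = 12, F = 4 + 4 = 8.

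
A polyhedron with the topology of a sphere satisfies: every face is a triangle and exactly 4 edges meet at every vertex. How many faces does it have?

8

Each face has 3 edges and each edge borders two faces, so 2E = 3F.
Each vertex has degree 4, so 4V = 2E and hence V = 3F/4.
Euler: V − E + F = 2 ⇒ (3F/4) − (3F/2) + F = 2.
Multiply by 8: (6 − 12 + 8)F = 16, i.e. 2F = 16.
So F = 8, E = 3·8/2 = 12, V = 3·8/4 = 6.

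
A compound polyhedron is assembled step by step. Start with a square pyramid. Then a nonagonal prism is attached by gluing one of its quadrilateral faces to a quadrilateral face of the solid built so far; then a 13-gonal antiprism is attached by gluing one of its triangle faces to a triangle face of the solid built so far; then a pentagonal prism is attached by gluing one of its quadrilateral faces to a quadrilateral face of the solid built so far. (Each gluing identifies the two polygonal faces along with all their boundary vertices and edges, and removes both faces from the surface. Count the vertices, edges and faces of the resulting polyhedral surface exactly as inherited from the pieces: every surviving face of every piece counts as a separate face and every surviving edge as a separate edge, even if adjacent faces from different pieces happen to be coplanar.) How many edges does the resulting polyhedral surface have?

91

A square pyramid: V=5, E=8, F=5.
Attach a nonagonal prism (V=18, E=27, F=11) along a 4-gon: merge 4 vertices and 4 edges, delete both glued faces → V=19, E=31, F=14.
Attach a 13-gonal antiprism (V=26, E=52, F=28) along a 3-gon: merge 3 vertices and 3 edges, delete both glued faces → V=42, E=80, F=40.
Attach a pentagonal prism (V=10, E=15, F=7) along a 4-gon: merge 4 vertices and 4 edges, delete both glued faces → V=48, E=91, F=45.
Check: V − E + F = 48 − 91 + 45 = 2.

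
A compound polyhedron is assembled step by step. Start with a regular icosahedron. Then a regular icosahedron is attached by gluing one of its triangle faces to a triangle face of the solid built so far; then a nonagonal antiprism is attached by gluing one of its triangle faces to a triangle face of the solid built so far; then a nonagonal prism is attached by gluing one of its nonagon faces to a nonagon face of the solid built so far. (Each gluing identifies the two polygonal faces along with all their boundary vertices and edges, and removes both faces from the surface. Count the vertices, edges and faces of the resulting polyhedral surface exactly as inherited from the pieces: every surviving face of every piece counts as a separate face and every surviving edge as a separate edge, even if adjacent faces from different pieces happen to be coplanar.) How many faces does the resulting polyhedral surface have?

65

A regular icosahedron: V=12, E=30, F=20.
Attach a regular icosahedron (V=12, E=30, F=20) along a 3-gon: merge 3 vertices and 3 edges, delete both glued faces → V=21, E=57, F=38.
Attach a nonagonal antiprism (V=18, E=36, F=20) along a 3-gon: merge 3 vertices and 3 edges, delete both glued faces → V=36, E=90, F=56.
Attach a nonagonal prism (V=18, E=27, F=11) along a 9-gon: merge 9 vertices and 9 edges, delete both glued faces → V=45, E=108, F=65.
Check: V − E + F = 45 − 108 + 65 = 2.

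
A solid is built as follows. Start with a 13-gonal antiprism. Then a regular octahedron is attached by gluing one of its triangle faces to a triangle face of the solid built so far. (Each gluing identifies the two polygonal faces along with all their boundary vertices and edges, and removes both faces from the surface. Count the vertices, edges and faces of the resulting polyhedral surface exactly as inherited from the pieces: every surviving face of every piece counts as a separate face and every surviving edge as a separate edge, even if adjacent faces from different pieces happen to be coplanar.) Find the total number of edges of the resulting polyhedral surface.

61

A 13-gonal antiprism: V=26, E=52, F=28.
Attach a regular octahedron (V=6, E=12, F=8) along a 3-gon: merge 3 vertices and 3 edges, delete both glued faces → V=29, E=61, F=34.
Check: V − E + F = 29 − 61 + 34 = 2.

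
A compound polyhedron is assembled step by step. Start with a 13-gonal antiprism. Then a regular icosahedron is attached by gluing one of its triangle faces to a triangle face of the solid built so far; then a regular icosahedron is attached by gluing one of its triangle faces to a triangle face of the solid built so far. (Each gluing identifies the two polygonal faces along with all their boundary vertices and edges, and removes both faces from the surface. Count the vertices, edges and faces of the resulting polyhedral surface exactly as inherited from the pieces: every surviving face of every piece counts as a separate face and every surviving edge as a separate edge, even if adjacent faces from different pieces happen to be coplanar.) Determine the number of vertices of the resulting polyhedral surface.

A 13-gonal antiprism: V=26, E=52, F=28.
Attach a regular icosahedron (V=12, E=30, F=20) along a 3-gon: merge 3 vertices and 3 edges, delete both glued faces → V=35, E=79, F=46.
Attach a regular icosahedron (V=12, E=30, F=20) along a 3-gon: merge 3 vertices and 3 edges, delete both glued faces → V=44, E=106, F=64.
Check: V − E + F = 44 − 106 + 64 = 2.

44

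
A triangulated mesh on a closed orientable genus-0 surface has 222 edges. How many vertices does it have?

76

χ = 2 − 2·0 = 2, and every face is a triangle so 3F = 2E.
F = 2E/3 = 148. Then V = 2 + E − F = 2 + 222 − 148 = 76.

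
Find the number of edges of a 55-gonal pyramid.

A pyramid on an n-gon base has one n-gon and n triangles: V = 55 + 1 = 56, E = 2·55 = 110, F = 55 + 1 = 56.
Check: V − E + F = 56 − 110 + 56 = 2.

110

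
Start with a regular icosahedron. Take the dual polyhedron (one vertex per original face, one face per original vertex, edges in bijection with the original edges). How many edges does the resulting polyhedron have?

The base solid has V = 12, E = 30, F = 20.
The dual swaps V and F and preserves E: V′ = F = 20, E′ = E = 30, F′ = V = 12.

30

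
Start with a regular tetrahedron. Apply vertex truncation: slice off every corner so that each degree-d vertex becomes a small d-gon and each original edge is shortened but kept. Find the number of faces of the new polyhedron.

The base solid has V = 4, E = 6, F = 4.
Truncation replaces each original edge-end by a new vertex, so V′ = 2E = 12.
Each original edge survives, and each old vertex of degree d contributes d new edges; summing degrees gives Σd = 2E, so E′ = E + 2E = 3E = 18.
Each original face survives and each original vertex becomes one new face: F′ = F + V = 8.

8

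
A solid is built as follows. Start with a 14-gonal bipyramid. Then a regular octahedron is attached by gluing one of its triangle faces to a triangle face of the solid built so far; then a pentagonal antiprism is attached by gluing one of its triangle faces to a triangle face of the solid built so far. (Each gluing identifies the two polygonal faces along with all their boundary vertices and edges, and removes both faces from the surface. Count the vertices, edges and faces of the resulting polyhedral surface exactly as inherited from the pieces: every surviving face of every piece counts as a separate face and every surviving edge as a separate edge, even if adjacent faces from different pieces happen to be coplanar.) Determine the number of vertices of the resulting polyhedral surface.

26

A 14-gonal bipyramid: V=16, E=42, F=28.
Attach a regular octahedron (V=6, E=12, F=8) along a 3-gon: merge 3 vertices and 3 edges, delete both glued faces → V=19, E=51, F=34.
Attach a pentagonal antiprism (V=10, E=20, F=12) along a 3-gon: merge 3 vertices and 3 edges, delete both glued faces → V=26, E=68, F=44.
Check: V − E + F = 26 − 68 + 44 = 2.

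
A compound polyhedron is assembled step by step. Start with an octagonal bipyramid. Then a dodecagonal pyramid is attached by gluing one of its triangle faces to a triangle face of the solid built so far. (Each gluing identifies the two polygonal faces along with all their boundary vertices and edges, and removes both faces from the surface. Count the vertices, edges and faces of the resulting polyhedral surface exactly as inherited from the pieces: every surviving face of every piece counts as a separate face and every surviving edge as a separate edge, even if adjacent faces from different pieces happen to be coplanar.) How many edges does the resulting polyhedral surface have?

45

An octagonal bipyramid: V=10, E=24, F=16.
Attach a dodecagonal pyramid (V=13, E=24, F=13) along a 3-gon: merge 3 vertices and 3 edges, delete both glued faces → V=20, E=45, F=27.
Check: V − E + F = 20 − 45 + 27 = 2.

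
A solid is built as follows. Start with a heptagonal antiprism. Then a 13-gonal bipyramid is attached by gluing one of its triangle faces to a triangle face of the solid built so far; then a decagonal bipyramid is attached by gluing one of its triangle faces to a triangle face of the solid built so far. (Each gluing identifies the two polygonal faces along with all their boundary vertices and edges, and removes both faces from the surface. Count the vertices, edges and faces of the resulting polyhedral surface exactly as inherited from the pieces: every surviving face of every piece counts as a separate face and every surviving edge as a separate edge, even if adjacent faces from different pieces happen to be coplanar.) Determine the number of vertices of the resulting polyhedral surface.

35

A heptagonal antiprism: V=14, E=28, F=16.
Attach a 13-gonal bipyramid (V=15, E=39, F=26) along a 3-gon: merge 3 vertices and 3 edges, delete both glued faces → V=26, E=64, F=40.
Attach a decagonal bipyramid (V=12, E=30, F=20) along a 3-gon: merge 3 vertices and 3 edges, delete both glued faces → V=35, E=91, F=58.
Check: V − E + F = 35 − 91 + 58 = 2.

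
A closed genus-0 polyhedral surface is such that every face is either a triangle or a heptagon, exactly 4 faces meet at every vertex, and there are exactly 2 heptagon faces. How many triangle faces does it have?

Let x be the number of triangles; then F = 2 + x.
Edge–face incidences: 2E = 7·2 + 3·x = 14 + 3x.
Every vertex has degree 4, so 4V = 2E.
Euler: V − E + F = 2 ⇒ (2E)/4 − E + (2 + x) = 2.
Multiply by 8: 2·(2E) − 4·(2E) + 8·(2 + x) = 16, i.e. 16 + 8x − 2·(14 + 3x) = 16.
Collecting terms: 2x − 12 = 16, so 2x = 28, so x = 14.
Then 2E = 14 + 3·14 = 56, so E = 28, V = 2E/4 = 14, F = 2 + 14 = 16.

14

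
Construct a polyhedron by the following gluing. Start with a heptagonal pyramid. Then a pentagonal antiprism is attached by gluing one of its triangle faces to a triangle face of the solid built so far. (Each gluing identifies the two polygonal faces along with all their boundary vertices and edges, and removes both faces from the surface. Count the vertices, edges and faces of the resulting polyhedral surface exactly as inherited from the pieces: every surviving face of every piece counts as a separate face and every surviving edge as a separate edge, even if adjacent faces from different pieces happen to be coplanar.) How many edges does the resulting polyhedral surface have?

A heptagonal pyramid: V=8, E=14, F=8.
Attach a pentagonal antiprism (V=10, E=20, F=12) along a 3-gon: merge 3 vertices and 3 edges, delete both glued faces → V=15, E=31, F=18.
Check: V − E + F = 15 − 31 + 18 = 2.

31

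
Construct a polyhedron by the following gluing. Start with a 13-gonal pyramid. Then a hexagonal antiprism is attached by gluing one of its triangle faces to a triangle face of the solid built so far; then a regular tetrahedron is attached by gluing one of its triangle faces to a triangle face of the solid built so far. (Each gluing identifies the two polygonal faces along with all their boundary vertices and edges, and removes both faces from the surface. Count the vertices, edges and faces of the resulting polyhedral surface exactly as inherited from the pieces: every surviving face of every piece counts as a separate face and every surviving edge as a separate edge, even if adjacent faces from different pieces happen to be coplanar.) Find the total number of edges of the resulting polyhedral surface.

A 13-gonal pyramid: V=14, E=26, F=14.
Attach a hexagonal antiprism (V=12, E=24, F=14) along a 3-gon: merge 3 vertices and 3 edges, delete both glued faces → V=23, E=47, F=26.
Attach a regular tetrahedron (V=4, E=6, F=4) along a 3-gon: merge 3 vertices and 3 edges, delete both glued faces → V=24, E=50, F=28.
Check: V − E + F = 24 − 50 + 28 = 2.

50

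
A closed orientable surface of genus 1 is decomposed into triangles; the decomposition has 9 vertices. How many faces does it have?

18

χ = 2 − 2·1 = 0, and every face is a triangle so 3F = 2E.
V − E + F = 0 with E = 3F/2 gives 9 − (3/2 − 1)·F = 0, so F = 18 and E = 27.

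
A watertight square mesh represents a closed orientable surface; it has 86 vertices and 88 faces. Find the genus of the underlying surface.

Every face is a square, so 2E = 4·88 = 352, giving E = 176.
χ = V − E + F = 86 − 176 + 88 = -2.
For a closed orientable surface χ = 2 − 2g, so g = (2 − (-2))/2 = 2.

2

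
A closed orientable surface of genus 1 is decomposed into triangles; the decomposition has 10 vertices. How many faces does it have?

χ = 2 − 2·1 = 0, and every face is a triangle so 3F = 2E.
V − E + F = 0 with E = 3F/2 gives 10 − (3/2 − 1)·F = 0, so F = 20 and E = 30.

20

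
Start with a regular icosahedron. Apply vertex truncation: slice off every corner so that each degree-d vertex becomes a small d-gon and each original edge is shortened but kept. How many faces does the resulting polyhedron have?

The base solid has V = 12, E = 30, F = 20.
Truncation replaces each original edge-end by a new vertex, so V′ = 2E = 60.
Each original edge survives, and each old vertex of degree d contributes d new edges; summing degrees gives Σd = 2E, so E′ = E + 2E = 3E = 90.
Each original face survives and each original vertex becomes one new face: F′ = F + V = 32.

32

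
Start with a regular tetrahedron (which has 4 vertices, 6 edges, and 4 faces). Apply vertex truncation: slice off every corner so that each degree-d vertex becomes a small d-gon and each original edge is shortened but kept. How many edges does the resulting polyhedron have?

Truncation replaces each original edge-end by a new vertex, so V′ = 2E = 12.
Each original edge survives, and each old vertex of degree d contributes d new edges; summing degrees gives Σd = 2E, so E′ = E + 2E = 3E = 18.
Each original face survives and each original vertex becomes one new face: F′ = F + V = 8.

18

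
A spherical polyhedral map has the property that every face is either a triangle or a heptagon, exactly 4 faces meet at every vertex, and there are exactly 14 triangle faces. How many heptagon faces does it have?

2

Let x be the number of heptagons; then F = 14 + x.
Edge–face incidences: 2E = 3·14 + 7·x = 42 + 7x.
Every vertex has degree 4, so 4V = 2E.
Euler: V − E + F = 2 ⇒ (2E)/4 − E + (14 + x) = 2.
Multiply by 8: 2·(2E) − 4·(2E) + 8·(14 + x) = 16, i.e. 112 + 8x − 2·(42 + 7x) = 16.
Collecting terms: −6x + 28 = 16, so −6x = −12, so x = 2.
Then 2E = 42 + 7·2 = 56, so E = 28, V = 2E/4 = 14, F = 14 + 2 = 16.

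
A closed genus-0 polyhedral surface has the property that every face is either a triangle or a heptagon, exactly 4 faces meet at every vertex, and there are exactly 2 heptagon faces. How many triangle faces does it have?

Let x be the number of triangles; then F = 2 + x.
Edge–face incidences: 2E = 7·2 + 3·x = 14 + 3x.
Every vertex has degree 4, so 4V = 2E.
Euler: V − E + F = 2 ⇒ (2E)/4 − E + (2 + x) = 2.
Multiply by 8: 2·(2E) − 4·(2E) + 8·(2 + x) = 16, i.e. 16 + 8x − 2·(14 + 3x) = 16.
Collecting terms: 2x − 12 = 16, so 2x = 28, so x = 14.
Then 2E = 14 + 3·14 = 56, so E = 28, V = 2E/4 = 14, F = 2 + 14 = 16.

14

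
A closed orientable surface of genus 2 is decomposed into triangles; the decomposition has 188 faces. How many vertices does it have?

92

χ = 2 − 2·2 = -2, and every face is a triangle so 3F = 2E.
E = 3·188/2 = 282. Then V = -2 + E − F = -2 + 282 − 188 = 92.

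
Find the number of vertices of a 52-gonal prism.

104

A prism on an n-gon has two n-gon bases and n rectangular sides: V = 2·52 = 104, E = 3·52 = 156, F = 52 + 2 = 54.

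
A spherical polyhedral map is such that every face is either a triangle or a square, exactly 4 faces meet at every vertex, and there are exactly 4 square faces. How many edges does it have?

20

Let x be the number of triangles; then F = 4 + x.
Edge–face incidences: 2E = 4·4 + 3·x = 16 + 3x.
Every vertex has degree 4, so 4V = 2E.
Euler: V − E + F = 2 ⇒ (2E)/4 − E + (4 + x) = 2.
Multiply by 8: 2·(2E) − 4·(2E) + 8·(4 + x) = 16, i.e. 32 + 8x − 2·(16 + 3x) = 16.
Collecting terms: 2x = 16, so x = 8.
Then 2E = 16 + 3·8 = 40, so E = 20, V = 2E/4 = 10, F = 4 + 8 = 12.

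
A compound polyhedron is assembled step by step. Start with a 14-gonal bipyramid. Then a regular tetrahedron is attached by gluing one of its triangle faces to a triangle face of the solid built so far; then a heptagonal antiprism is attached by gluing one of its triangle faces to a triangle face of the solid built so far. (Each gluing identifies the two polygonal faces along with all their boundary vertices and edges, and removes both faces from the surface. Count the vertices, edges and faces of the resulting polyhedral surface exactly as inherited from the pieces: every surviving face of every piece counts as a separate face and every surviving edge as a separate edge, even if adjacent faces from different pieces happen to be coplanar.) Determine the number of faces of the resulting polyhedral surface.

44

A 14-gonal bipyramid: V=16, E=42, F=28.
Attach a regular tetrahedron (V=4, E=6, F=4) along a 3-gon: merge 3 vertices and 3 edges, delete both glued faces → V=17, E=45, F=30.
Attach a heptagonal antiprism (V=14, E=28, F=16) along a 3-gon: merge 3 vertices and 3 edges, delete both glued faces → V=28, E=70, F=44.
Check: V − E + F = 28 − 70 + 44 = 2.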